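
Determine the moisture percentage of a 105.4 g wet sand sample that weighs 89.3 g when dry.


Formula: MC = (W_wet - W_dry) / W_wet * 100
Water mass = 105.4 - 89.3 = 16.1 g
MC = 16.1 / 105.4 * 100 = 15.2751%


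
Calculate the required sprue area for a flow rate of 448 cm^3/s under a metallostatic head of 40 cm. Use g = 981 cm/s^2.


Formula: v = sqrt(2*g*h), A = Q/v
Velocity: v = sqrt(2 * 981 * 40) = sqrt(78480) = 280.1428 cm/s
Sprue area: A = Q / v = 448 / 280.1428 = 1.5992 cm^2

1.5992 cm^2


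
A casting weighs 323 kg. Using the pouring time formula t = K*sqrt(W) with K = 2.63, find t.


Formula: t = K * sqrt(W)
sqrt(W) = sqrt(323) = 17.97220
t = 2.63 * 17.97220 = 47.2669 s


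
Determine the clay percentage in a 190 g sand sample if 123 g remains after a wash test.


Formula: Clay% = (W_total - W_washed) / W_total * 100
Clay mass = 190 - 123 = 67 g
Clay% = 67 / 190 * 100 = 35.2632%

Final answer: 35.2632%


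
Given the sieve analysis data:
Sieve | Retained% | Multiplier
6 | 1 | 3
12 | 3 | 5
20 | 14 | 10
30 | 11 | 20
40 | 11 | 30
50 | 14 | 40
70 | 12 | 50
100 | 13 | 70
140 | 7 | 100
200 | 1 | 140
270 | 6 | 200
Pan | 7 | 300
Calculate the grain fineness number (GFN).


Formula: GFN = sum(pct * multiplier) / sum(pct)
sum(pct * multiplier) = 6918
sum(pct) = 100
GFN = 6918 / 100 = 69.18

Final answer: 69.18


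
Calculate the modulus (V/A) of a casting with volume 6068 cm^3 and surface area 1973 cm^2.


Formula: Casting Modulus M = V / A
M = 6068 cm^3 / 1973 cm^2 = 3.0755 cm

Answer: 3.0755 cm


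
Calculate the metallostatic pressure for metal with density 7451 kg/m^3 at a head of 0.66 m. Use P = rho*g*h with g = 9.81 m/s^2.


Formula: P = rho * g * h
rho * g = 7451 * 9.81 = 73094.31 N/m^3
P = 73094.31 * 0.66 = 48242.2446 Pa

48242.2446 Pa


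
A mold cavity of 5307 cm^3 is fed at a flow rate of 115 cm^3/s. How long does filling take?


Formula: t_fill = V_mold / Q_flow
t = 5307 cm^3 / 115 cm^3/s = 46.1478 s

Answer: 46.1478 s


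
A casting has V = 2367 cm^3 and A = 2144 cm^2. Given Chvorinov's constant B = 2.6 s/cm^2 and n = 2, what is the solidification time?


Formula: t_s = B * (V/A)^n  (Chvorinov's rule, n=2)
Modulus M = V/A = 2367/2144 = 1.104011 cm
M^2 = 1.104011^2 = 1.218840 cm^2
t_s = 2.6 * 1.218840 = 3.1690 s


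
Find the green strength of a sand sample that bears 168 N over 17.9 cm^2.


Formula: Compressive Strength = Force / Area
Strength = 168 N / 17.9 cm^2 = 9.3855 N/cm^2


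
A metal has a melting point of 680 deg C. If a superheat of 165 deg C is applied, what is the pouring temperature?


Formula: T_pour = T_melt + Superheat
T_pour = 680 + 165 = 845 deg C

Answer: 845 deg C


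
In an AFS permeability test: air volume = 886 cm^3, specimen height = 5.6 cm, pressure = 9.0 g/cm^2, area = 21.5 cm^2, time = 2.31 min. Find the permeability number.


Formula: Permeability Number P = (V * H) / (p * A * t)
Numerator: V * H = 886 * 5.6 = 4961.6
Denominator: p * A * t = 9.0 * 21.5 * 2.31 = 446.985
P = 4961.6 / 446.985 = 11.1001

11.1001


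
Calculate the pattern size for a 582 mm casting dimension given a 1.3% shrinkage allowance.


Formula: L_pattern = L_casting * (1 + shrinkage_rate/100)
Shrinkage factor = 1 + 1.3/100 = 1.013
L_pattern = 582 mm * 1.013 = 589.5660 mm


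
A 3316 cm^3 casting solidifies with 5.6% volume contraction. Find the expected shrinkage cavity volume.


Formula: V_shrink = V_casting * shrinkage_pct / 100
V_shrink = 3316 cm^3 * 5.6 / 100 = 185.6960 cm^3

Answer: 185.6960 cm^3


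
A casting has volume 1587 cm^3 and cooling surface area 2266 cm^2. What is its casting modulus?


Formula: Casting Modulus M = V / A
M = 1587 cm^3 / 2266 cm^2 = 0.7004 cm

Answer: 0.7004 cm


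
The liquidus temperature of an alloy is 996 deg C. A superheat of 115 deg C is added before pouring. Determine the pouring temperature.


Formula: T_pour = T_melt + Superheat
T_pour = 996 + 115 = 1111 deg C

Answer: 1111 deg C


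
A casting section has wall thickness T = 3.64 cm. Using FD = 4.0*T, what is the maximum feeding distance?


Formula: FD = 4.0 * T  (riser feeding-distance rule)
FD = 4.0 * 3.64 cm = 14.5600 cm


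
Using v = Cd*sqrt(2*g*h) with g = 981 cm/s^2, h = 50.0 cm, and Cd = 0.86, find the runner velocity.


Formula: v = Cd * sqrt(2 * g * h)  (Torricelli with discharge coefficient)
2*g*h = 2 * 981 * 50.0 = 98100.0 cm^2/s^2
sqrt(98100.0) = 313.20920 cm/s
v = 0.86 * 313.20920 = 269.3599 cm/s

269.3599 cm/s


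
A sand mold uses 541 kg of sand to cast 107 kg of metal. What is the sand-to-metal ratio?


Formula: Sand-to-Metal Ratio = W_sand / W_metal
Ratio = 541 kg / 107 kg = 5.0561


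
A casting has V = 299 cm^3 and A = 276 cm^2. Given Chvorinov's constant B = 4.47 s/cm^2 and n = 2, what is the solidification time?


Formula: t_s = B * (V/A)^n  (Chvorinov's rule, n=2)
Modulus M = V/A = 299/276 = 1.083333 cm
M^2 = 1.083333^2 = 1.173610 cm^2
t_s = 4.47 * 1.173610 = 5.2460 s

Final answer: 5.2460 s


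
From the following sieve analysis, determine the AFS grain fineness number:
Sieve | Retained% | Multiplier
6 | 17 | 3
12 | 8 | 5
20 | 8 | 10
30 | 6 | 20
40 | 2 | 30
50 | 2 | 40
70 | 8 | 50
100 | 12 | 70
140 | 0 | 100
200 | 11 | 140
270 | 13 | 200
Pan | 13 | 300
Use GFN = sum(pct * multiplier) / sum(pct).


Formula: GFN = sum(pct * multiplier) / sum(pct)
sum(pct * multiplier) = 9711
sum(pct) = 100
GFN = 9711 / 100 = 97.11

97.11


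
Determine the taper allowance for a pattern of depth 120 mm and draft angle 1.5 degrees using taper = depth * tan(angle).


Formula: taper = depth * tan(draft_angle)
tan(1.5 deg) = 0.0261859
taper = 120 mm * 0.0261859 = 3.1423 mm

Answer: 3.1423 mm


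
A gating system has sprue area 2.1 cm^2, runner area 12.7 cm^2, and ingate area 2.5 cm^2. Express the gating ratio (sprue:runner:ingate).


Sprue:Runner:Ingate = 1 : 12.7/2.1 : 2.5/2.1 = 1:6.05:1.19

Answer: 1:6.05:1.19


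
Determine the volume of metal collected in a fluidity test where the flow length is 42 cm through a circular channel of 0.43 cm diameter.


Formula: V = pi * (d/2)^2 * L  (cylinder volume)
Radius = 0.43/2 = 0.215 cm
V = pi * 0.215^2 * 42 = 6.0992 cm^3

6.0992 cm^3


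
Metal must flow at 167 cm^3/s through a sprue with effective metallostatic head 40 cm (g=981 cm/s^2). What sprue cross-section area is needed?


Formula: v = sqrt(2*g*h), A = Q/v
Velocity: v = sqrt(2 * 981 * 40) = sqrt(78480) = 280.1428 cm/s
Sprue area: A = Q / v = 167 / 280.1428 = 0.5961 cm^2

Final answer: 0.5961 cm^2


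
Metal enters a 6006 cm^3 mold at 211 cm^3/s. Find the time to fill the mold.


Formula: t_fill = V_mold / Q_flow
t = 6006 cm^3 / 211 cm^3/s = 28.4645 s

Answer: 28.4645 s


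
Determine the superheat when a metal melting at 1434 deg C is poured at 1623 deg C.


Formula: Superheat = T_pour - T_melt
Superheat = 1623 - 1434 = 189 deg C

Answer: 189 deg C


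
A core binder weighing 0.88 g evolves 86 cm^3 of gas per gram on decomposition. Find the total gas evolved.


Formula: V_gas = W_binder * gas_evolution_rate
V = 0.88 g * 86 cm^3/g = 75.6800 cm^3

75.6800 cm^3


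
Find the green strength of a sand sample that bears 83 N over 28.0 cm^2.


Formula: Compressive Strength = Force / Area
Strength = 83 N / 28.0 cm^2 = 2.9643 N/cm^2

2.9643 N/cm^2


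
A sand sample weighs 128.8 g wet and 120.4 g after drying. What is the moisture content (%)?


Formula: MC = (W_wet - W_dry) / W_wet * 100
Water mass = 128.8 - 120.4 = 8.4 g
MC = 8.4 / 128.8 * 100 = 6.5217%


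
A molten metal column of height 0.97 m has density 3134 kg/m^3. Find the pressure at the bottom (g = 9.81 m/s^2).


Formula: P = rho * g * h
rho * g = 3134 * 9.81 = 30744.54 N/m^3
P = 30744.54 * 0.97 = 29822.2038 Pa

Answer: 29822.2038 Pa


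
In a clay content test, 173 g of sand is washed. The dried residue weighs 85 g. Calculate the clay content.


Formula: Clay% = (W_total - W_washed) / W_total * 100
Clay mass = 173 - 85 = 88 g
Clay% = 88 / 173 * 100 = 50.8671%

Final answer: 50.8671%


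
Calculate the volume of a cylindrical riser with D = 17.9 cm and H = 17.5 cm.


Formula: V = pi * (D/2)^2 * H  (cylinder volume)
Radius = D/2 = 17.9/2 = 8.95 cm
V = pi * 8.95^2 * 17.5 = 4403.8649 cm^3

Answer: 4403.8649 cm^3


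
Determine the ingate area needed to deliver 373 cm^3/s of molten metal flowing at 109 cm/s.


Formula: A_ingate = Q / v  (continuity equation)
A = 373 cm^3/s / 109 cm/s = 3.4220 cm^2

3.4220 cm^2


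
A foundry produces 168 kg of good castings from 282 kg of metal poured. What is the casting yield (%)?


Formula: Casting Yield = (W_good / W_total) * 100
Yield = (168 kg / 282 kg) * 100 = 59.5745%


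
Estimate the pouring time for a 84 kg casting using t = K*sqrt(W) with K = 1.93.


Formula: t = K * sqrt(W)
sqrt(W) = sqrt(84) = 9.16515
t = 1.93 * 9.16515 = 17.6887 s

Answer: 17.6887 s


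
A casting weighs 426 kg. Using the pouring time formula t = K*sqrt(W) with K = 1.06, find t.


Formula: t = K * sqrt(W)
sqrt(W) = sqrt(426) = 20.63977
t = 1.06 * 20.63977 = 21.8782 s

Answer: 21.8782 s


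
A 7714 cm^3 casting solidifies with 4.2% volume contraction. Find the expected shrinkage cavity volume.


Formula: V_shrink = V_casting * shrinkage_pct / 100
V_shrink = 7714 cm^3 * 4.2 / 100 = 323.9880 cm^3

Answer: 323.9880 cm^3


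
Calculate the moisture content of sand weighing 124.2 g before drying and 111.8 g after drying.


Formula: MC = (W_wet - W_dry) / W_wet * 100
Water mass = 124.2 - 111.8 = 12.4 g
MC = 12.4 / 124.2 * 100 = 9.9839%

Answer: 9.9839%


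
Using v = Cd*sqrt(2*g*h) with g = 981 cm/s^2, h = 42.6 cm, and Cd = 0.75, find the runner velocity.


Formula: v = Cd * sqrt(2 * g * h)  (Torricelli with discharge coefficient)
2*g*h = 2 * 981 * 42.6 = 83581.2 cm^2/s^2
sqrt(83581.2) = 289.10413 cm/s
v = 0.75 * 289.10413 = 216.8281 cm/s


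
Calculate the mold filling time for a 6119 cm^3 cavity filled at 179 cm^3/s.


Formula: t_fill = V_mold / Q_flow
t = 6119 cm^3 / 179 cm^3/s = 34.1844 s

Answer: 34.1844 s


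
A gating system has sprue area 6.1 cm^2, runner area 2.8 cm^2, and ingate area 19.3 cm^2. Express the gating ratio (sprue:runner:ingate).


Sprue:Runner:Ingate = 1 : 2.8/6.1 : 19.3/6.1 = 1:0.46:3.16

Final answer: 1:0.46:3.16


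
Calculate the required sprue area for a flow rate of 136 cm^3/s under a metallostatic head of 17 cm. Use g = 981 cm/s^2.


Formula: v = sqrt(2*g*h), A = Q/v
Velocity: v = sqrt(2 * 981 * 17) = sqrt(33354) = 182.6308 cm/s
Sprue area: A = Q / v = 136 / 182.6308 = 0.7447 cm^2


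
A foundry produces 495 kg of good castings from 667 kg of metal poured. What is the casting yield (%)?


Formula: Casting Yield = (W_good / W_total) * 100
Yield = (495 kg / 667 kg) * 100 = 74.2129%

Answer: 74.2129%


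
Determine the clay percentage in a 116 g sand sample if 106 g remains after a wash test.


Formula: Clay% = (W_total - W_washed) / W_total * 100
Clay mass = 116 - 106 = 10 g
Clay% = 10 / 116 * 100 = 8.6207%


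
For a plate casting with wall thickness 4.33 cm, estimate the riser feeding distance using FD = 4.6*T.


Formula: FD = 4.6 * T  (riser feeding-distance rule)
FD = 4.6 * 4.33 cm = 19.9180 cm

Final answer: 19.9180 cm


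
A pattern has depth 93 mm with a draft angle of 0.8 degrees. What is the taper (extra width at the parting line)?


Formula: taper = depth * tan(draft_angle)
tan(0.8 deg) = 0.0139635
taper = 93 mm * 0.0139635 = 1.2986 mm

Answer: 1.2986 mm


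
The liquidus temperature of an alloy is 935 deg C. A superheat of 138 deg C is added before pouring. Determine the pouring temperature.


Formula: T_pour = T_melt + Superheat
T_pour = 935 + 138 = 1073 deg C

Answer: 1073 deg C


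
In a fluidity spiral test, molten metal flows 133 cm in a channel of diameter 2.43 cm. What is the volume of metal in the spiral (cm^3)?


Formula: V = pi * (d/2)^2 * L  (cylinder volume)
Radius = 2.43/2 = 1.215 cm
V = pi * 1.215^2 * 133 = 616.8138 cm^3

Answer: 616.8138 cm^3


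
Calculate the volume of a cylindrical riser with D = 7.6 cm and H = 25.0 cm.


Formula: V = pi * (D/2)^2 * H  (cylinder volume)
Radius = D/2 = 7.6/2 = 3.8 cm
V = pi * 3.8^2 * 25.0 = 1134.1149 cm^3


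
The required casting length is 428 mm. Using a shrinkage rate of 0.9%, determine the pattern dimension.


Formula: L_pattern = L_casting * (1 + shrinkage_rate/100)
Shrinkage factor = 1 + 0.9/100 = 1.009
L_pattern = 428 mm * 1.009 = 431.8520 mm


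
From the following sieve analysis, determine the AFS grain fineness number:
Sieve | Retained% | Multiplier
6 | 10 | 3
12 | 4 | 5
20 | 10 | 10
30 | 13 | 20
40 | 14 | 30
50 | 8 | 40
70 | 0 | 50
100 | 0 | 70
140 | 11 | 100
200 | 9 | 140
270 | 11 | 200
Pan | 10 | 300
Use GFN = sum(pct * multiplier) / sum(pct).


Formula: GFN = sum(pct * multiplier) / sum(pct)
sum(pct * multiplier) = 8710
sum(pct) = 100
GFN = 8710 / 100 = 87.10

87.10


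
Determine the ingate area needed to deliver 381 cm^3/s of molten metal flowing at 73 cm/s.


Formula: A_ingate = Q / v  (continuity equation)
A = 381 cm^3/s / 73 cm/s = 5.2192 cm^2

Answer: 5.2192 cm^2


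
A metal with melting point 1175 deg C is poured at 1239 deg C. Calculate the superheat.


Formula: Superheat = T_pour - T_melt
Superheat = 1239 - 1175 = 64 deg C

Answer: 64 deg C


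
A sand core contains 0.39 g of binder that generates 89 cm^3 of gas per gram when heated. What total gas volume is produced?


Formula: V_gas = W_binder * gas_evolution_rate
V = 0.39 g * 89 cm^3/g = 34.7100 cm^3

Answer: 34.7100 cm^3


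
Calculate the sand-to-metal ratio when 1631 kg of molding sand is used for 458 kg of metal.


Formula: Sand-to-Metal Ratio = W_sand / W_metal
Ratio = 1631 kg / 458 kg = 3.5611

Final answer: 3.5611


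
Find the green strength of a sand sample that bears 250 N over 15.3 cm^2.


Formula: Compressive Strength = Force / Area
Strength = 250 N / 15.3 cm^2 = 16.3399 N/cm^2

Final answer: 16.3399 N/cm^2


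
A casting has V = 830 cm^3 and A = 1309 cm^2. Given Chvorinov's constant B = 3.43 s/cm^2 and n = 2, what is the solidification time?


Formula: t_s = B * (V/A)^n  (Chvorinov's rule, n=2)
Modulus M = V/A = 830/1309 = 0.634072 cm
M^2 = 0.634072^2 = 0.402047 cm^2
t_s = 3.43 * 0.402047 = 1.3790 s

1.3790 s


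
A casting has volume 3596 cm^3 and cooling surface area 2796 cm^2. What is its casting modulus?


Formula: Casting Modulus M = V / A
M = 3596 cm^3 / 2796 cm^2 = 1.2861 cm

Answer: 1.2861 cm


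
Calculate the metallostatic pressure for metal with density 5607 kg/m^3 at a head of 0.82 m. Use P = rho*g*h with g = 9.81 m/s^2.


Formula: P = rho * g * h
rho * g = 5607 * 9.81 = 55004.67 N/m^3
P = 55004.67 * 0.82 = 45103.8294 Pa

Final answer: 45103.8294 Pa


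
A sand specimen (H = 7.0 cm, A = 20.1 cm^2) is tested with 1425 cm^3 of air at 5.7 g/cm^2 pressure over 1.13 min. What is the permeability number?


Formula: Permeability Number P = (V * H) / (p * A * t)
Numerator: V * H = 1425 * 7.0 = 9975.0
Denominator: p * A * t = 5.7 * 20.1 * 1.13 = 129.4641
P = 9975.0 / 129.4641 = 77.0484

Answer: 77.0484


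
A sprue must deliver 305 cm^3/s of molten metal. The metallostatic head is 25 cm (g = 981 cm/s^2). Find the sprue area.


Formula: v = sqrt(2*g*h), A = Q/v
Velocity: v = sqrt(2 * 981 * 25) = sqrt(49050) = 221.4723 cm/s
Sprue area: A = Q / v = 305 / 221.4723 = 1.3771 cm^2

Answer: 1.3771 cm^2


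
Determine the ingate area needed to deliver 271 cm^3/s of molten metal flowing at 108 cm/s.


Formula: A_ingate = Q / v  (continuity equation)
A = 271 cm^3/s / 108 cm/s = 2.5093 cm^2

2.5093 cm^2


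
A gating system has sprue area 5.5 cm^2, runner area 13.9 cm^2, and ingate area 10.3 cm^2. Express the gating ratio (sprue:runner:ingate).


Sprue:Runner:Ingate = 1 : 13.9/5.5 : 10.3/5.5 = 1:2.53:1.87

Final answer: 1:2.53:1.87


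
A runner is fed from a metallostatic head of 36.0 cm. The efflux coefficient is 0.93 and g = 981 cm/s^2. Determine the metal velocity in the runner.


Formula: v = Cd * sqrt(2 * g * h)  (Torricelli with discharge coefficient)
2*g*h = 2 * 981 * 36.0 = 70632.0 cm^2/s^2
sqrt(70632.0) = 265.76682 cm/s
v = 0.93 * 265.76682 = 247.1631 cm/s

247.1631 cm/s


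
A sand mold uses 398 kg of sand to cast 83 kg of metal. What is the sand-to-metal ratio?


Formula: Sand-to-Metal Ratio = W_sand / W_metal
Ratio = 398 kg / 83 kg = 4.7952

4.7952


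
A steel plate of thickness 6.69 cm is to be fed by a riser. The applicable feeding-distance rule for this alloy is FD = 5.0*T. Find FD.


Formula: FD = 5.0 * T  (riser feeding-distance rule)
FD = 5.0 * 6.69 cm = 33.4500 cm

Answer: 33.4500 cm


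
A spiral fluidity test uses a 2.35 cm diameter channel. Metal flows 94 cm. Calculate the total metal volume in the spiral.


Formula: V = pi * (d/2)^2 * L  (cylinder volume)
Radius = 2.35/2 = 1.175 cm
V = pi * 1.175^2 * 94 = 407.7120 cm^3

Answer: 407.7120 cm^3


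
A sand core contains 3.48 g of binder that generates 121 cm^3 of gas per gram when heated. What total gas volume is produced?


Formula: V_gas = W_binder * gas_evolution_rate
V = 3.48 g * 121 cm^3/g = 421.0800 cm^3


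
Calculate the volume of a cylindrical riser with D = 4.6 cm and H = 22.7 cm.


Formula: V = pi * (D/2)^2 * H  (cylinder volume)
Radius = D/2 = 4.6/2 = 2.3 cm
V = pi * 2.3^2 * 22.7 = 377.2519 cm^3


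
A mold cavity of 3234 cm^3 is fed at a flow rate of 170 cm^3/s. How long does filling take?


Formula: t_fill = V_mold / Q_flow
t = 3234 cm^3 / 170 cm^3/s = 19.0235 s


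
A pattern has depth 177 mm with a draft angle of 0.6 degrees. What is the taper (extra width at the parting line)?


Formula: taper = depth * tan(draft_angle)
tan(0.6 deg) = 0.0104724
taper = 177 mm * 0.0104724 = 1.8536 mm

Final answer: 1.8536 mm


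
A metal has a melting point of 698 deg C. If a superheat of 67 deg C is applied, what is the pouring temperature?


Formula: T_pour = T_melt + Superheat
T_pour = 698 + 67 = 765 deg C

Answer: 765 deg C


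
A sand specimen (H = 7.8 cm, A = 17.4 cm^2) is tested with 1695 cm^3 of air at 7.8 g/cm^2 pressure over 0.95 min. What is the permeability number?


Formula: Permeability Number P = (V * H) / (p * A * t)
Numerator: V * H = 1695 * 7.8 = 13221.0
Denominator: p * A * t = 7.8 * 17.4 * 0.95 = 128.934
P = 13221.0 / 128.934 = 102.5408

Final answer: 102.5408


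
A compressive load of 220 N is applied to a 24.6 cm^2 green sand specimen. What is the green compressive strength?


Formula: Compressive Strength = Force / Area
Strength = 220 N / 24.6 cm^2 = 8.9431 N/cm^2

Answer: 8.9431 N/cm^2


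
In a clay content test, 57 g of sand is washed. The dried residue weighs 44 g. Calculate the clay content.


Formula: Clay% = (W_total - W_washed) / W_total * 100
Clay mass = 57 - 44 = 13 g
Clay% = 13 / 57 * 100 = 22.8070%

Final answer: 22.8070%


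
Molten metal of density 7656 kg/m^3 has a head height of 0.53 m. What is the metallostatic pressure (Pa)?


Formula: P = rho * g * h
rho * g = 7656 * 9.81 = 75105.36 N/m^3
P = 75105.36 * 0.53 = 39805.8408 Pa


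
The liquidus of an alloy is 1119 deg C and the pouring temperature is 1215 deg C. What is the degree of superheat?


Formula: Superheat = T_pour - T_melt
Superheat = 1215 - 1119 = 96 deg C

96 deg C


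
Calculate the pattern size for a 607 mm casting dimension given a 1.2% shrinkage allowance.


Formula: L_pattern = L_casting * (1 + shrinkage_rate/100)
Shrinkage factor = 1 + 1.2/100 = 1.012
L_pattern = 607 mm * 1.012 = 614.2840 mm

614.2840 mm


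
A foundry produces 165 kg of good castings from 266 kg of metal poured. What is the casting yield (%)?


Formula: Casting Yield = (W_good / W_total) * 100
Yield = (165 kg / 266 kg) * 100 = 62.0301%

62.0301%


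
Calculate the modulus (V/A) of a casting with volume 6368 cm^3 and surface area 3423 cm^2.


Formula: Casting Modulus M = V / A
M = 6368 cm^3 / 3423 cm^2 = 1.8604 cm

Answer: 1.8604 cm


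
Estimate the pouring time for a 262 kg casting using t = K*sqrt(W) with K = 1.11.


Formula: t = K * sqrt(W)
sqrt(W) = sqrt(262) = 16.18641
t = 1.11 * 16.18641 = 17.9669 s

Answer: 17.9669 s


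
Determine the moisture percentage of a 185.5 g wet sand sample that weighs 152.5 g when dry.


Formula: MC = (W_wet - W_dry) / W_wet * 100
Water mass = 185.5 - 152.5 = 33.0 g
MC = 33.0 / 185.5 * 100 = 17.7898%

Answer: 17.7898%


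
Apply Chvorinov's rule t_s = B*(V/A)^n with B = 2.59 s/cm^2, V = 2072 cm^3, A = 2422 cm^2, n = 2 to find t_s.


Formula: t_s = B * (V/A)^n  (Chvorinov's rule, n=2)
Modulus M = V/A = 2072/2422 = 0.855491 cm
M^2 = 0.855491^2 = 0.731865 cm^2
t_s = 2.59 * 0.731865 = 1.8955 s

Final answer: 1.8955 s


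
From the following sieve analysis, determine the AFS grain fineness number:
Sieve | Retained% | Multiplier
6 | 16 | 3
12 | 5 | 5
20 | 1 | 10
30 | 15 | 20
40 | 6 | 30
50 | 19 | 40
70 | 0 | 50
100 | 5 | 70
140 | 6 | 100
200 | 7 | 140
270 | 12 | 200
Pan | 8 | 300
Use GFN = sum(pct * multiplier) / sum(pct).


Formula: GFN = sum(pct * multiplier) / sum(pct)
sum(pct * multiplier) = 8053
sum(pct) = 100
GFN = 8053 / 100 = 80.53

Answer: 80.53


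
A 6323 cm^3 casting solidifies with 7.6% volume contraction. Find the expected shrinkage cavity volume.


Formula: V_shrink = V_casting * shrinkage_pct / 100
V_shrink = 6323 cm^3 * 7.6 / 100 = 480.5480 cm^3


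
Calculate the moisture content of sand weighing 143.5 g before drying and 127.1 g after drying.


Formula: MC = (W_wet - W_dry) / W_wet * 100
Water mass = 143.5 - 127.1 = 16.4 g
MC = 16.4 / 143.5 * 100 = 11.4286%

Answer: 11.4286%


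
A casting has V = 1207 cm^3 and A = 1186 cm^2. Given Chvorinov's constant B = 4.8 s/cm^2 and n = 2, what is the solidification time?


Formula: t_s = B * (V/A)^n  (Chvorinov's rule, n=2)
Modulus M = V/A = 1207/1186 = 1.017707 cm
M^2 = 1.017707^2 = 1.035728 cm^2
t_s = 4.8 * 1.035728 = 4.9715 s

4.9715 s


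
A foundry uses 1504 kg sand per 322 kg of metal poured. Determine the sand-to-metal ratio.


Formula: Sand-to-Metal Ratio = W_sand / W_metal
Ratio = 1504 kg / 322 kg = 4.6708

Answer: 4.6708


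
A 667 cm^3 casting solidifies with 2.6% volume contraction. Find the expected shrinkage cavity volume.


Formula: V_shrink = V_casting * shrinkage_pct / 100
V_shrink = 667 cm^3 * 2.6 / 100 = 17.3420 cm^3

Final answer: 17.3420 cm^3


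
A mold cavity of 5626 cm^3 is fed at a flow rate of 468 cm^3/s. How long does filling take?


Formula: t_fill = V_mold / Q_flow
t = 5626 cm^3 / 468 cm^3/s = 12.0214 s


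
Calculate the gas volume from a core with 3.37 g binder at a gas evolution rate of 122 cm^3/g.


Formula: V_gas = W_binder * gas_evolution_rate
V = 3.37 g * 122 cm^3/g = 411.1400 cm^3

411.1400 cm^3


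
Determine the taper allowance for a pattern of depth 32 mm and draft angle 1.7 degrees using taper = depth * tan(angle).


Formula: taper = depth * tan(draft_angle)
tan(1.7 deg) = 0.0296793
taper = 32 mm * 0.0296793 = 0.9497 mm

Final answer: 0.9497 mm


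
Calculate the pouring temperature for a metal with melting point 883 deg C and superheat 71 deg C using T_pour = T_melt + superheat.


Formula: T_pour = T_melt + Superheat
T_pour = 883 + 71 = 954 deg C


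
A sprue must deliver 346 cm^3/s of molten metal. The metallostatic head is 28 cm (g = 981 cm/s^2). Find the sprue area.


Formula: v = sqrt(2*g*h), A = Q/v
Velocity: v = sqrt(2 * 981 * 28) = sqrt(54936) = 234.3843 cm/s
Sprue area: A = Q / v = 346 / 234.3843 = 1.4762 cm^2

Final answer: 1.4762 cm^2


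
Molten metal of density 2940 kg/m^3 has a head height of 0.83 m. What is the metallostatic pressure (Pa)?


Formula: P = rho * g * h
rho * g = 2940 * 9.81 = 28841.4 N/m^3
P = 28841.4 * 0.83 = 23938.3620 Pa

Final answer: 23938.3620 Pa


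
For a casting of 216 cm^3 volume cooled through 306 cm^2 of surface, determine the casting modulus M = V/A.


Formula: Casting Modulus M = V / A
M = 216 cm^3 / 306 cm^2 = 0.7059 cm

Answer: 0.7059 cm


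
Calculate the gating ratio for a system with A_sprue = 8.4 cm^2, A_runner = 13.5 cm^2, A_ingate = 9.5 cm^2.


Sprue:Runner:Ingate = 1 : 13.5/8.4 : 9.5/8.4 = 1:1.61:1.13

Answer: 1:1.61:1.13


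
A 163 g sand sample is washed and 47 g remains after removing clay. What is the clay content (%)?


Formula: Clay% = (W_total - W_washed) / W_total * 100
Clay mass = 163 - 47 = 116 g
Clay% = 116 / 163 * 100 = 71.1656%

Answer: 71.1656%


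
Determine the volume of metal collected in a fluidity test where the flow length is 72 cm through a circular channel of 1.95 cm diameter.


Formula: V = pi * (d/2)^2 * L  (cylinder volume)
Radius = 1.95/2 = 0.975 cm
V = pi * 0.975^2 * 72 = 215.0263 cm^3

Answer: 215.0263 cm^3


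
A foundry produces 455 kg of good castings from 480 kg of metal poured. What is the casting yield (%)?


Formula: Casting Yield = (W_good / W_total) * 100
Yield = (455 kg / 480 kg) * 100 = 94.7917%

94.7917%


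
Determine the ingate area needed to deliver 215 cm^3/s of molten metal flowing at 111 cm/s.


Formula: A_ingate = Q / v  (continuity equation)
A = 215 cm^3/s / 111 cm/s = 1.9369 cm^2


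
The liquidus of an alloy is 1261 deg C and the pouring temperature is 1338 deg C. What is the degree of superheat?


Formula: Superheat = T_pour - T_melt
Superheat = 1338 - 1261 = 77 deg C


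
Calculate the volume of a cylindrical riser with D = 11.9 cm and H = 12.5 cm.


Formula: V = pi * (D/2)^2 * H  (cylinder volume)
Radius = D/2 = 11.9/2 = 5.95 cm
V = pi * 5.95^2 * 12.5 = 1390.2529 cm^3


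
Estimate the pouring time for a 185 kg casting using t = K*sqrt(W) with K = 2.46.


Formula: t = K * sqrt(W)
sqrt(W) = sqrt(185) = 13.60147
t = 2.46 * 13.60147 = 33.4596 s

Final answer: 33.4596 s


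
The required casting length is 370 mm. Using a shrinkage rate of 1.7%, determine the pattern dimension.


Formula: L_pattern = L_casting * (1 + shrinkage_rate/100)
Shrinkage factor = 1 + 1.7/100 = 1.017
L_pattern = 370 mm * 1.017 = 376.2900 mm

Final answer: 376.2900 mm


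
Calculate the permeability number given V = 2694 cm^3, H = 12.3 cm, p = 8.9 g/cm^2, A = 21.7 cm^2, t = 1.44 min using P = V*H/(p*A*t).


Formula: Permeability Number P = (V * H) / (p * A * t)
Numerator: V * H = 2694 * 12.3 = 33136.2
Denominator: p * A * t = 8.9 * 21.7 * 1.44 = 278.1072
P = 33136.2 / 278.1072 = 119.1490

Answer: 119.1490


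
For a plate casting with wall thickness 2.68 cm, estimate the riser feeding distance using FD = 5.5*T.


Formula: FD = 5.5 * T  (riser feeding-distance rule)
FD = 5.5 * 2.68 cm = 14.7400 cm

Final answer: 14.7400 cm


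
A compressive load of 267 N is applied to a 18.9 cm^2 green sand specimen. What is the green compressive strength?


Formula: Compressive Strength = Force / Area
Strength = 267 N / 18.9 cm^2 = 14.1270 N/cm^2

Answer: 14.1270 N/cm^2


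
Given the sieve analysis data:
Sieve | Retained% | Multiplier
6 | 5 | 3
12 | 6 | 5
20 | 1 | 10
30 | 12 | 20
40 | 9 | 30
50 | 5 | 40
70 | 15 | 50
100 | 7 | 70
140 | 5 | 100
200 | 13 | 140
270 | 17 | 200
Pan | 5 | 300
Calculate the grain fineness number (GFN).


Formula: GFN = sum(pct * multiplier) / sum(pct)
sum(pct * multiplier) = 9225
sum(pct) = 100
GFN = 9225 / 100 = 92.25

Final answer: 92.25


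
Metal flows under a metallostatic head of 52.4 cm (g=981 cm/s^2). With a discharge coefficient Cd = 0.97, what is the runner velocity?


Formula: v = Cd * sqrt(2 * g * h)  (Torricelli with discharge coefficient)
2*g*h = 2 * 981 * 52.4 = 102808.8 cm^2/s^2
sqrt(102808.8) = 320.63811 cm/s
v = 0.97 * 320.63811 = 311.0190 cm/s

Final answer: 311.0190 cm/s


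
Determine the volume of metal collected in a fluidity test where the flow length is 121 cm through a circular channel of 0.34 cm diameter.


Formula: V = pi * (d/2)^2 * L  (cylinder volume)
Radius = 0.34/2 = 0.17 cm
V = pi * 0.17^2 * 121 = 10.9858 cm^3

10.9858 cm^3


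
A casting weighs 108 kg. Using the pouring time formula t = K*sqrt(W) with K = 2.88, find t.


Formula: t = K * sqrt(W)
sqrt(W) = sqrt(108) = 10.39230
t = 2.88 * 10.39230 = 29.9298 s

Answer: 29.9298 s


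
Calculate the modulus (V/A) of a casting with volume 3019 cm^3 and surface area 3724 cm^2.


Formula: Casting Modulus M = V / A
M = 3019 cm^3 / 3724 cm^2 = 0.8107 cm

Answer: 0.8107 cm


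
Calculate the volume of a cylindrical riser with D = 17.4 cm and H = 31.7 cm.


Formula: V = pi * (D/2)^2 * H  (cylinder volume)
Radius = D/2 = 17.4/2 = 8.7 cm
V = pi * 8.7^2 * 31.7 = 7537.8526 cm^3

7537.8526 cm^3


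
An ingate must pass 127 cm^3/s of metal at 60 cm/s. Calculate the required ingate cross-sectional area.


Formula: A_ingate = Q / v  (continuity equation)
A = 127 cm^3/s / 60 cm/s = 2.1167 cm^2


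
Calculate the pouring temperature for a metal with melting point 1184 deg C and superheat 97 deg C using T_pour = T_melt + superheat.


Formula: T_pour = T_melt + Superheat
T_pour = 1184 + 97 = 1281 deg C

Final answer: 1281 deg C


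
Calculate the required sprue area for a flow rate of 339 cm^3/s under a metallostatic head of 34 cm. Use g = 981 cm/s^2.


Formula: v = sqrt(2*g*h), A = Q/v
Velocity: v = sqrt(2 * 981 * 34) = sqrt(66708) = 258.2789 cm/s
Sprue area: A = Q / v = 339 / 258.2789 = 1.3125 cm^2

Final answer: 1.3125 cm^2


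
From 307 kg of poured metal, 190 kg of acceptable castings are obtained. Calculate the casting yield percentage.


Formula: Casting Yield = (W_good / W_total) * 100
Yield = (190 kg / 307 kg) * 100 = 61.8893%


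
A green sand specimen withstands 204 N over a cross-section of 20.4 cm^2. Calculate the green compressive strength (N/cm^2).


Formula: Compressive Strength = Force / Area
Strength = 204 N / 20.4 cm^2 = 10.0000 N/cm^2

10.0000 N/cm^2


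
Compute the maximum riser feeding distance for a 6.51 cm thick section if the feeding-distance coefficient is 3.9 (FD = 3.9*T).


Formula: FD = 3.9 * T  (riser feeding-distance rule)
FD = 3.9 * 6.51 cm = 25.3890 cm

25.3890 cm


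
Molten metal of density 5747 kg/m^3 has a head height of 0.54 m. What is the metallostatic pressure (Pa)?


Formula: P = rho * g * h
rho * g = 5747 * 9.81 = 56378.07 N/m^3
P = 56378.07 * 0.54 = 30444.1578 Pa

Answer: 30444.1578 Pa


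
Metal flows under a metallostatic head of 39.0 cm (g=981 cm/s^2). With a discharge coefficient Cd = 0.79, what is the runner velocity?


Formula: v = Cd * sqrt(2 * g * h)  (Torricelli with discharge coefficient)
2*g*h = 2 * 981 * 39.0 = 76518.0 cm^2/s^2
sqrt(76518.0) = 276.61887 cm/s
v = 0.79 * 276.61887 = 218.5289 cm/s

Answer: 218.5289 cm/s


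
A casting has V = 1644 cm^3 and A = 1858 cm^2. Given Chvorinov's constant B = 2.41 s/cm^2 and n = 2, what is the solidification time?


Formula: t_s = B * (V/A)^n  (Chvorinov's rule, n=2)
Modulus M = V/A = 1644/1858 = 0.884822 cm
M^2 = 0.884822^2 = 0.782910 cm^2
t_s = 2.41 * 0.782910 = 1.8868 s

Answer: 1.8868 s


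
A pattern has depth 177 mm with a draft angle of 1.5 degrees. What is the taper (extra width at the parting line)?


Formula: taper = depth * tan(draft_angle)
tan(1.5 deg) = 0.0261859
taper = 177 mm * 0.0261859 = 4.6349 mm

Final answer: 4.6349 mm


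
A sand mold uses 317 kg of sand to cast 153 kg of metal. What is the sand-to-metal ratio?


Formula: Sand-to-Metal Ratio = W_sand / W_metal
Ratio = 317 kg / 153 kg = 2.0719

2.0719


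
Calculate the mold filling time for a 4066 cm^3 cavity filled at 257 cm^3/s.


Formula: t_fill = V_mold / Q_flow
t = 4066 cm^3 / 257 cm^3/s = 15.8210 s

Answer: 15.8210 s


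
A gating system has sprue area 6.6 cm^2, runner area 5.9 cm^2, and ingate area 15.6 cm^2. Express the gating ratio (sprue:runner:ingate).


Sprue:Runner:Ingate = 1 : 5.9/6.6 : 15.6/6.6 = 1:0.89:2.36


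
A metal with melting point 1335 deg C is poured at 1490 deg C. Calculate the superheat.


Formula: Superheat = T_pour - T_melt
Superheat = 1490 - 1335 = 155 deg C

155 deg C


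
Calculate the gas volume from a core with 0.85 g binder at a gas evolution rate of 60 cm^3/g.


Formula: V_gas = W_binder * gas_evolution_rate
V = 0.85 g * 60 cm^3/g = 51.0000 cm^3

Answer: 51.0000 cm^3


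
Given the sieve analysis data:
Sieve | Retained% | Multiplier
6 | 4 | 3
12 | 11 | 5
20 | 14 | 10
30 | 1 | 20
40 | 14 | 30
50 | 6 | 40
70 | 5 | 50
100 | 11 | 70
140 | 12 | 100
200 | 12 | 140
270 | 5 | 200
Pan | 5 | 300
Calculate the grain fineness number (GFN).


Formula: GFN = sum(pct * multiplier) / sum(pct)
sum(pct * multiplier) = 7287
sum(pct) = 100
GFN = 7287 / 100 = 72.87

Final answer: 72.87


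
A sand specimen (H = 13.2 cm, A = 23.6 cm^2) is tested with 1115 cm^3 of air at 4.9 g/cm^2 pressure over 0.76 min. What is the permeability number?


Formula: Permeability Number P = (V * H) / (p * A * t)
Numerator: V * H = 1115 * 13.2 = 14718.0
Denominator: p * A * t = 4.9 * 23.6 * 0.76 = 87.8864
P = 14718.0 / 87.8864 = 167.4662

167.4662


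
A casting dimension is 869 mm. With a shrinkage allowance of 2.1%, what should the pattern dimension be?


Formula: L_pattern = L_casting * (1 + shrinkage_rate/100)
Shrinkage factor = 1 + 2.1/100 = 1.021
L_pattern = 869 mm * 1.021 = 887.2490 mm

Answer: 887.2490 mm


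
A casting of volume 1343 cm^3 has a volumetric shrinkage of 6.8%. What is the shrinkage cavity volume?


Formula: V_shrink = V_casting * shrinkage_pct / 100
V_shrink = 1343 cm^3 * 6.8 / 100 = 91.3240 cm^3

Answer: 91.3240 cm^3


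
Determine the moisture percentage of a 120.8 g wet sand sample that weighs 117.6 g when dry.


Formula: MC = (W_wet - W_dry) / W_wet * 100
Water mass = 120.8 - 117.6 = 3.2 g
MC = 3.2 / 120.8 * 100 = 2.6490%


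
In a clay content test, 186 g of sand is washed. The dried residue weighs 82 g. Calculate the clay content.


Formula: Clay% = (W_total - W_washed) / W_total * 100
Clay mass = 186 - 82 = 104 g
Clay% = 104 / 186 * 100 = 55.9140%

55.9140%


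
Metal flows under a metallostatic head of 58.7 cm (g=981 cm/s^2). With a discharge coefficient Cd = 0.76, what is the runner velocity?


Formula: v = Cd * sqrt(2 * g * h)  (Torricelli with discharge coefficient)
2*g*h = 2 * 981 * 58.7 = 115169.4 cm^2/s^2
sqrt(115169.4) = 339.36617 cm/s
v = 0.76 * 339.36617 = 257.9183 cm/s

257.9183 cm/s


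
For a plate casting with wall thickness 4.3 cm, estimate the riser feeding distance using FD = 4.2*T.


Formula: FD = 4.2 * T  (riser feeding-distance rule)
FD = 4.2 * 4.3 cm = 18.0600 cm

Final answer: 18.0600 cm


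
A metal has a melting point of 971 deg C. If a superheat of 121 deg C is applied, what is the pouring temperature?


Formula: T_pour = T_melt + Superheat
T_pour = 971 + 121 = 1092 deg C

Answer: 1092 deg C


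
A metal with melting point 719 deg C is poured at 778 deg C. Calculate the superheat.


Formula: Superheat = T_pour - T_melt
Superheat = 778 - 719 = 59 deg C


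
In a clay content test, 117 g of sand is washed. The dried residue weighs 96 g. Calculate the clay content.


Formula: Clay% = (W_total - W_washed) / W_total * 100
Clay mass = 117 - 96 = 21 g
Clay% = 21 / 117 * 100 = 17.9487%


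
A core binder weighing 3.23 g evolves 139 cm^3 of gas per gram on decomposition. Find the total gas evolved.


Formula: V_gas = W_binder * gas_evolution_rate
V = 3.23 g * 139 cm^3/g = 448.9700 cm^3

Answer: 448.9700 cm^3


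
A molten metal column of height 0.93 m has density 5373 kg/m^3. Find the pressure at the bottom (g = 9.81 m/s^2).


Formula: P = rho * g * h
rho * g = 5373 * 9.81 = 52709.13 N/m^3
P = 52709.13 * 0.93 = 49019.4909 Pa


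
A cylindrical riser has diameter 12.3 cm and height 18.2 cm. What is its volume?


Formula: V = pi * (D/2)^2 * H  (cylinder volume)
Radius = D/2 = 12.3/2 = 6.15 cm
V = pi * 6.15^2 * 18.2 = 2162.5766 cm^3

2162.5766 cm^3


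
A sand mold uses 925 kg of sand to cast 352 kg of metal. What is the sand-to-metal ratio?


Formula: Sand-to-Metal Ratio = W_sand / W_metal
Ratio = 925 kg / 352 kg = 2.6278

2.6278


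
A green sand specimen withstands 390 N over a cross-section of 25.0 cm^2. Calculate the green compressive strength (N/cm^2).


Formula: Compressive Strength = Force / Area
Strength = 390 N / 25.0 cm^2 = 15.6000 N/cm^2

15.6000 N/cm^2


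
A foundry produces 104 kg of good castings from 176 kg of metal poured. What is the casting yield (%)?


Formula: Casting Yield = (W_good / W_total) * 100
Yield = (104 kg / 176 kg) * 100 = 59.0909%


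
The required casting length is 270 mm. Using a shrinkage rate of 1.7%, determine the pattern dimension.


Formula: L_pattern = L_casting * (1 + shrinkage_rate/100)
Shrinkage factor = 1 + 1.7/100 = 1.017
L_pattern = 270 mm * 1.017 = 274.5900 mm

Answer: 274.5900 mm


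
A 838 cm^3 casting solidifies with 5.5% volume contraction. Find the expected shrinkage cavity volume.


Formula: V_shrink = V_casting * shrinkage_pct / 100
V_shrink = 838 cm^3 * 5.5 / 100 = 46.0900 cm^3

Answer: 46.0900 cm^3


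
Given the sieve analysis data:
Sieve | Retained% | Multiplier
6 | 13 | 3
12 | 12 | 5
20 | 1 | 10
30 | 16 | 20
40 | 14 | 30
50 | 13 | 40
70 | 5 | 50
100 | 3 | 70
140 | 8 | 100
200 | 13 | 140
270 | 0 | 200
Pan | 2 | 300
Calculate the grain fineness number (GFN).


Formula: GFN = sum(pct * multiplier) / sum(pct)
sum(pct * multiplier) = 5049
sum(pct) = 100
GFN = 5049 / 100 = 50.49

Final answer: 50.49


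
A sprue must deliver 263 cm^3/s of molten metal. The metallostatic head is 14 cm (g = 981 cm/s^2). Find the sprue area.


Formula: v = sqrt(2*g*h), A = Q/v
Velocity: v = sqrt(2 * 981 * 14) = sqrt(27468) = 165.7347 cm/s
Sprue area: A = Q / v = 263 / 165.7347 = 1.5869 cm^2


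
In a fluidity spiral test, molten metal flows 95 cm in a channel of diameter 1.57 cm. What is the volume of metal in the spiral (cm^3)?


Formula: V = pi * (d/2)^2 * L  (cylinder volume)
Radius = 1.57/2 = 0.785 cm
V = pi * 0.785^2 * 95 = 183.9132 cm^3

Answer: 183.9132 cm^3


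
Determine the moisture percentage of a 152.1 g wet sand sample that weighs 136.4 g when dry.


Formula: MC = (W_wet - W_dry) / W_wet * 100
Water mass = 152.1 - 136.4 = 15.7 g
MC = 15.7 / 152.1 * 100 = 10.3222%

Final answer: 10.3222%


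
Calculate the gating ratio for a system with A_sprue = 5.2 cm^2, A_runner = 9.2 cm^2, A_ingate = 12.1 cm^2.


Sprue:Runner:Ingate = 1 : 9.2/5.2 : 12.1/5.2 = 1:1.77:2.33

Final answer: 1:1.77:2.33


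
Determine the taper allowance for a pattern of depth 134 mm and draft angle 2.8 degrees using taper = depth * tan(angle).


Formula: taper = depth * tan(draft_angle)
tan(2.8 deg) = 0.0489082
taper = 134 mm * 0.0489082 = 6.5537 mm

Final answer: 6.5537 mm


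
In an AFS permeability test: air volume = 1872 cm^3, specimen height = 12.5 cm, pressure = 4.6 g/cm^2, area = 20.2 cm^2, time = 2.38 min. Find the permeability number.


Formula: Permeability Number P = (V * H) / (p * A * t)
Numerator: V * H = 1872 * 12.5 = 23400.0
Denominator: p * A * t = 4.6 * 20.2 * 2.38 = 221.1496
P = 23400.0 / 221.1496 = 105.8107

105.8107


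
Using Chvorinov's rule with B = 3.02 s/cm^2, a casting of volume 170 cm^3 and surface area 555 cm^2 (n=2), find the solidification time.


Formula: t_s = B * (V/A)^n  (Chvorinov's rule, n=2)
Modulus M = V/A = 170/555 = 0.306306 cm
M^2 = 0.306306^2 = 0.093823 cm^2
t_s = 3.02 * 0.093823 = 0.2833 s

Answer: 0.2833 s


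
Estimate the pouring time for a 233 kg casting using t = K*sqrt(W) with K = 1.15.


Formula: t = K * sqrt(W)
sqrt(W) = sqrt(233) = 15.26434
t = 1.15 * 15.26434 = 17.5540 s

Answer: 17.5540 s


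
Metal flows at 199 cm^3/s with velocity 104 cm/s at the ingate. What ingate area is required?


Formula: A_ingate = Q / v  (continuity equation)
A = 199 cm^3/s / 104 cm/s = 1.9135 cm^2
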